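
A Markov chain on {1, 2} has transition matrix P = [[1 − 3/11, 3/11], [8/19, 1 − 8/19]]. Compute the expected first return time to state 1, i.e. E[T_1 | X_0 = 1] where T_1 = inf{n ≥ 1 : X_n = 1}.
E[T_1 | X_0 = 1] = 1/π_1 = 145/88

For an irreducible recurrent Markov chain with stationary distribution π, E[T_i | X_0 = i] = 1/π_i (Kac's formula). Here π_1 = (8/19)/(3/11 + 8/19) = (8/19)/(145/209) = 88/145, so E[T_1 | X_0 = 1] = 1/π_1 = (3/11 + 8/19)/(8/19) = (145/209)/(8/19) = 145/88.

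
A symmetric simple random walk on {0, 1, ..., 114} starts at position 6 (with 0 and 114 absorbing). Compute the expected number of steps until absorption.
E[τ | X_0 = 6] = 648

Let v_k = E[τ | X_0 = k]. Boundary: v_0 = v_114 = 0. Recurrence: v_k = 1 + (v_{k-1} + v_{k+1})/2 for 1 ≤ k ≤ 113. The particular solution to v_k − (v_{k-1} + v_{k+1})/2 = 1 is v_k = −k^2. Adding homogeneous solution A + B k and matching boundaries gives v_k = k (114 − k). Substituting k = 6: v_6 = 6 · 108 = 648.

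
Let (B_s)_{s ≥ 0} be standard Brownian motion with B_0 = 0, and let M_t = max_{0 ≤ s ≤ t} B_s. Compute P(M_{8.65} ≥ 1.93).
P(M_{8.65} ≥ 1.93) = 2·P(B_{8.65} ≥ 1.93) = 2(1 − Φ(1.93/√8.65)) ≈ 0.5117

By the reflection principle for Brownian motion, P(M_t ≥ a) = 2 · P(B_t ≥ a) for a ≥ 0. Since B_t ~ N(0, t), P(B_t ≥ 1.93) = 1 − Φ(1.93/√t) = 1 − Φ(1.93/√8.65) = 1 − Φ(0.6562). So
  P(M_{8.65} ≥ 1.93) = 2(1 − Φ(0.6562)) ≈ 0.5117.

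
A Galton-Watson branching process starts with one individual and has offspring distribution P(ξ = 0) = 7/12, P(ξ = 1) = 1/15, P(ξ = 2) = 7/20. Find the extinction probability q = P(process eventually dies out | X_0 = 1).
q = 1

Mean offspring μ = 0·7/12 + 1·1/15 + 2·7/20 = 23/30 ≤ 1. For μ ≤ 1 with offspring not concentrated at 1, the Galton-Watson process goes extinct almost surely, so q = 1.
(Algebraic check: The pgf is f(s) = 7/12 + 1/15·s + 7/20·s². The extinction probability q is the smallest fixed point of f in [0, 1]. Setting s = f(s):
  7/20·s² + (1/15 − 1)·s + 7/12 = 0
  7/20·s² − (7/12 + 7/20)·s + 7/12 = 0
which factors as (s − 1)·(7/20·s − 7/12) = 0, giving roots s = 1 and s = (7/12)/(7/20) = 5/3. Since 5/3 ≥ 1, the smallest root in [0, 1] is s = 1.)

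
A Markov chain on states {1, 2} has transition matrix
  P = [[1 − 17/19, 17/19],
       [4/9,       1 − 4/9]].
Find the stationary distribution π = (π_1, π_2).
π_1 = 76/229, π_2 = 153/229

Solve πP = π with π_1 + π_2 = 1. From πP = π: π_1 · (1 − 17/19) + π_2 · 4/9 = π_1 ⇒ π_2 · 4/9 = π_1 · 17/19 ⇒ π_2/π_1 = (17/19)/(4/9) = 153/76. Together with π_1 + π_2 = 1:
  π_1 = (4/9)/(17/19 + 4/9) = (4/9)/(229/171) = 76/229,
  π_2 = (17/19)/(17/19 + 4/9) = (17/19)/(229/171) = 153/229.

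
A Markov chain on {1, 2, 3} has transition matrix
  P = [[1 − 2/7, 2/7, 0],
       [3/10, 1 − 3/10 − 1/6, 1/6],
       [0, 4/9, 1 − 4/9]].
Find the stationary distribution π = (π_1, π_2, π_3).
π = (42/97, 40/97, 15/97)

This is a birth-death chain on three states, which satisfies detailed balance: π_1 · P_{12} = π_2 · P_{21} and π_2 · P_{23} = π_3 · P_{32}.
From π_1 · 2/7 = π_2 · 3/10: π_2/π_1 = (2/7)/(3/10) = 20/21.
From π_2 · 1/6 = π_3 · 4/9: π_3/π_2 = (1/6)/(4/9) = 3/8.
Take π_1 proportional to 1; then unnormalized π = (1, 20/21, 5/14). Normalize by dividing by the sum 97/42:
  π = (42/97, 40/97, 15/97).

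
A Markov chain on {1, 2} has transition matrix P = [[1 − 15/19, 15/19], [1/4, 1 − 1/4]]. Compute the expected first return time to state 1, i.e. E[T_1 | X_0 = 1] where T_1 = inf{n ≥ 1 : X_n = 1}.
E[T_1 | X_0 = 1] = 1/π_1 = 79/19

For an irreducible recurrent Markov chain with stationary distribution π, E[T_i | X_0 = i] = 1/π_i (Kac's formula). Here π_1 = (1/4)/(15/19 + 1/4) = (1/4)/(79/76) = 19/79, so E[T_1 | X_0 = 1] = 1/π_1 = (15/19 + 1/4)/(1/4) = (79/76)/(1/4) = 79/19.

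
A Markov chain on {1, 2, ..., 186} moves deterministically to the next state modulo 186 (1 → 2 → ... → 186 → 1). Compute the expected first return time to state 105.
E[T_105 | X_0 = 105] = 186

The chain cycles deterministically, so starting at state 105 it returns in exactly 186 steps. Equivalently, the stationary distribution is uniform π_j = 1/186 for every state j, so by Kac's formula E[T_105] = 1/π_105 = 186.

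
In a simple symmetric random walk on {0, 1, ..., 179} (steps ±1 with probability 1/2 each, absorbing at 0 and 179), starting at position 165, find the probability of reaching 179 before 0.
P(hit 179 before 0) = 165/179

Let u_k = P(hit 179 before 0 | start at k). Then u_0 = 0, u_179 = 1, and u_k = u_{k-1}/2 + u_{k+1}/2 for 1 ≤ k ≤ 178. This harmonic recurrence is solved by u_k = k/179, giving u_165 = 165/179.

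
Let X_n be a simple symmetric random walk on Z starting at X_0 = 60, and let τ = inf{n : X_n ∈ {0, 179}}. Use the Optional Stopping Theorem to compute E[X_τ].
E[X_τ] = 60

X_n is a martingale and τ is a bounded-mean stopping time (indeed τ is finite a.s. with bounded expectation since the walk is in a bounded region). By the OST, E[X_τ] = E[X_0] = 60. Equivalently: E[X_τ] = 179 · P(hit 179 first) + 0 · P(hit 0 first) = 179 · (60/179) = 60.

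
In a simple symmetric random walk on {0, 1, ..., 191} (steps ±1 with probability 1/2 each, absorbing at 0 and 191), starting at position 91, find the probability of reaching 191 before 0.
P(hit 191 before 0) = 91/191

Let u_k = P(hit 191 before 0 | start at k). Then u_0 = 0, u_191 = 1, and u_k = u_{k-1}/2 + u_{k+1}/2 for 1 ≤ k ≤ 190. This harmonic recurrence is solved by u_k = k/191, giving u_91 = 91/191.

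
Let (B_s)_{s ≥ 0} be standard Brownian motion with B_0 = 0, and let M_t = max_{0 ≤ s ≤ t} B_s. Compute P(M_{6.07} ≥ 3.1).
P(M_{6.07} ≥ 3.1) = 2·P(B_{6.07} ≥ 3.1) = 2(1 − Φ(3.1/√6.07)) ≈ 0.2083

By the reflection principle for Brownian motion, P(M_t ≥ a) = 2 · P(B_t ≥ a) for a ≥ 0. Since B_t ~ N(0, t), P(B_t ≥ 3.1) = 1 − Φ(3.1/√t) = 1 − Φ(3.1/√6.07) = 1 − Φ(1.2583). So
  P(M_{6.07} ≥ 3.1) = 2(1 − Φ(1.2583)) ≈ 0.2083.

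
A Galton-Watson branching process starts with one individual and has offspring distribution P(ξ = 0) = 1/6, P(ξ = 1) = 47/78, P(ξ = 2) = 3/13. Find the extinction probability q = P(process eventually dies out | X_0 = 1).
q = 13/18

The pgf is f(s) = 1/6 + 47/78·s + 3/13·s². The extinction probability q is the smallest fixed point of f in [0, 1]. Setting s = f(s):
  3/13·s² + (47/78 − 1)·s + 1/6 = 0
  3/13·s² − (1/6 + 3/13)·s + 1/6 = 0
which factors as (s − 1)·(3/13·s − 1/6) = 0, giving roots s = 1 and s = (1/6)/(3/13) = 13/18.
Mean offspring μ = 47/78 + 2·3/13 = 83/78 > 1 (supercritical), so q < 1. The extinction probability is the smaller root: q = (1/6)/(3/13) = 13/18.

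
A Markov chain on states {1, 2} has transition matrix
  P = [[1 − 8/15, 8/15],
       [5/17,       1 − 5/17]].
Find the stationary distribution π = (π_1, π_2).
π_1 = 75/211, π_2 = 136/211

Solve πP = π with π_1 + π_2 = 1. From πP = π: π_1 · (1 − 8/15) + π_2 · 5/17 = π_1 ⇒ π_2 · 5/17 = π_1 · 8/15 ⇒ π_2/π_1 = (8/15)/(5/17) = 136/75. Together with π_1 + π_2 = 1:
  π_1 = (5/17)/(8/15 + 5/17) = (5/17)/(211/255) = 75/211,
  π_2 = (8/15)/(8/15 + 5/17) = (8/15)/(211/255) = 136/211.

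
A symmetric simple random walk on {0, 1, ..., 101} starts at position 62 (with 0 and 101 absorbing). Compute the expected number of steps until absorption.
E[τ | X_0 = 62] = 2418

Let v_k = E[τ | X_0 = k]. Boundary: v_0 = v_101 = 0. Recurrence: v_k = 1 + (v_{k-1} + v_{k+1})/2 for 1 ≤ k ≤ 100. The particular solution to v_k − (v_{k-1} + v_{k+1})/2 = 1 is v_k = −k^2. Adding homogeneous solution A + B k and matching boundaries gives v_k = k (101 − k). Substituting k = 62: v_62 = 62 · 39 = 2418.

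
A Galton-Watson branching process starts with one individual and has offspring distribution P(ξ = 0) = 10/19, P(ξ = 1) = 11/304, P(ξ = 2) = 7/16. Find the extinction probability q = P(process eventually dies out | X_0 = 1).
q = 1

Mean offspring μ = 0·10/19 + 1·11/304 + 2·7/16 = 277/304 ≤ 1. For μ ≤ 1 with offspring not concentrated at 1, the Galton-Watson process goes extinct almost surely, so q = 1.
(Algebraic check: The pgf is f(s) = 10/19 + 11/304·s + 7/16·s². The extinction probability q is the smallest fixed point of f in [0, 1]. Setting s = f(s):
  7/16·s² + (11/304 − 1)·s + 10/19 = 0
  7/16·s² − (10/19 + 7/16)·s + 10/19 = 0
which factors as (s − 1)·(7/16·s − 10/19) = 0, giving roots s = 1 and s = (10/19)/(7/16) = 160/133. Since 160/133 ≥ 1, the smallest root in [0, 1] is s = 1.)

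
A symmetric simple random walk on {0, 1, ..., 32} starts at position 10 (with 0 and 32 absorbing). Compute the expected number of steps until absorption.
E[τ | X_0 = 10] = 220

Let v_k = E[τ | X_0 = k]. Boundary: v_0 = v_32 = 0. Recurrence: v_k = 1 + (v_{k-1} + v_{k+1})/2 for 1 ≤ k ≤ 31. The particular solution to v_k − (v_{k-1} + v_{k+1})/2 = 1 is v_k = −k^2. Adding homogeneous solution A + B k and matching boundaries gives v_k = k (32 − k). Substituting k = 10: v_10 = 10 · 22 = 220.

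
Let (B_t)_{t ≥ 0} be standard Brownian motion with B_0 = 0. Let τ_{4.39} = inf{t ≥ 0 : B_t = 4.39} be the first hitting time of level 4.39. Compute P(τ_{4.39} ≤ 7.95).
P(τ_{4.39} ≤ 7.95) = 2(1 − Φ(4.39/√7.95)) = 2(1 − Φ(1.5570)) ≈ 0.1195

By the reflection principle for standard BM, P(τ_b ≤ t) = 2 · P(B_t ≥ b). Since B_t ~ N(0, t), P(B_t ≥ 4.39) = 1 − Φ(4.39/√t) = 1 − Φ(4.39/√7.95) = 1 − Φ(1.5570) ≈ 0.05974. Doubling: P(τ_{4.39} ≤ 7.95) ≈ 2 · 0.05974 = 0.11948 ≈ 0.1195.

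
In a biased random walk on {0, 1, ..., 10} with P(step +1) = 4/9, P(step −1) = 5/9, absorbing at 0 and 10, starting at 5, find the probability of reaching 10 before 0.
P(hit 10 before 0) = (1 − (5/4)^5) / (1 − (5/4)^10) = 1024/4149

Let u_k denote P(reach 10 before 0 | start at k). Boundary: u_0 = 0, u_10 = 1. Recurrence: u_k = 4/9·u_{k+1} + 5/9·u_{k-1} for 1 ≤ k ≤ 9. Try u_k = A + B·r^k with r = q/p = (5/9)/(4/9) = 5/4. Substitution satisfies the recurrence; boundary conditions give:
  u_k = (1 − r^k) / (1 − r^N) = (1 − (5/4)^5) / (1 − (5/4)^10) = 1024/4149.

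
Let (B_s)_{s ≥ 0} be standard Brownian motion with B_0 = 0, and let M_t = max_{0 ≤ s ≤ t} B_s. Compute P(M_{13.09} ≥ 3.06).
P(M_{13.09} ≥ 3.06) = 2·P(B_{13.09} ≥ 3.06) = 2(1 − Φ(3.06/√13.09)) ≈ 0.3977

By the reflection principle for Brownian motion, P(M_t ≥ a) = 2 · P(B_t ≥ a) for a ≥ 0. Since B_t ~ N(0, t), P(B_t ≥ 3.06) = 1 − Φ(3.06/√t) = 1 − Φ(3.06/√13.09) = 1 − Φ(0.8458). So
  P(M_{13.09} ≥ 3.06) = 2(1 − Φ(0.8458)) ≈ 0.3977.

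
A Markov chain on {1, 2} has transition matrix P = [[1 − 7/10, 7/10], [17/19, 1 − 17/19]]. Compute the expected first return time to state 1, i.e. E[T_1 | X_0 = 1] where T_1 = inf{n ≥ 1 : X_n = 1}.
E[T_1 | X_0 = 1] = 1/π_1 = 303/170

For an irreducible recurrent Markov chain with stationary distribution π, E[T_i | X_0 = i] = 1/π_i (Kac's formula). Here π_1 = (17/19)/(7/10 + 17/19) = (17/19)/(303/190) = 170/303, so E[T_1 | X_0 = 1] = 1/π_1 = (7/10 + 17/19)/(17/19) = (303/190)/(17/19) = 303/170.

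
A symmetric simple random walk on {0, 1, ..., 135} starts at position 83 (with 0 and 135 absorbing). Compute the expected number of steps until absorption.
E[τ | X_0 = 83] = 4316

Let v_k = E[τ | X_0 = k]. Boundary: v_0 = v_135 = 0. Recurrence: v_k = 1 + (v_{k-1} + v_{k+1})/2 for 1 ≤ k ≤ 134. The particular solution to v_k − (v_{k-1} + v_{k+1})/2 = 1 is v_k = −k^2. Adding homogeneous solution A + B k and matching boundaries gives v_k = k (135 − k). Substituting k = 83: v_83 = 83 · 52 = 4316.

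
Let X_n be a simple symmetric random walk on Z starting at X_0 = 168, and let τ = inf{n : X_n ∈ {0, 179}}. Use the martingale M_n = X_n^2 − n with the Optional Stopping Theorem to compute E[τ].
E[τ] = 1848

M_n = X_n^2 − n is a martingale (since E[X_{n+1}^2 | F_n] = X_n^2 + 1). By OST (τ has finite mean in a bounded region), E[M_τ] = E[M_0] = X_0^2 − 0 = 168^2 = 28224. Also E[M_τ] = E[X_τ^2] − E[τ]. The walk exits at 0 or 179, with P(hit 179 first) = 168/179, so E[X_τ^2] = 179^2 · 168/179 + 0 = 30072. Thus E[τ] = E[X_τ^2] − E[M_τ] = 30072 − 28224 = 1848 = 168(179 − 168) = 1848.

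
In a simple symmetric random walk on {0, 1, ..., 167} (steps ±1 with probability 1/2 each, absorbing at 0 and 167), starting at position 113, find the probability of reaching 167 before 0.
P(hit 167 before 0) = 113/167

Let u_k = P(hit 167 before 0 | start at k). Then u_0 = 0, u_167 = 1, and u_k = u_{k-1}/2 + u_{k+1}/2 for 1 ≤ k ≤ 166. This harmonic recurrence is solved by u_k = k/167, giving u_113 = 113/167.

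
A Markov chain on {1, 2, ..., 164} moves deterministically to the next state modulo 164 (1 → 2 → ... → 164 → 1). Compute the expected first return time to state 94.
E[T_94 | X_0 = 94] = 164

The chain cycles deterministically, so starting at state 94 it returns in exactly 164 steps. Equivalently, the stationary distribution is uniform π_j = 1/164 for every state j, so by Kac's formula E[T_94] = 1/π_94 = 164.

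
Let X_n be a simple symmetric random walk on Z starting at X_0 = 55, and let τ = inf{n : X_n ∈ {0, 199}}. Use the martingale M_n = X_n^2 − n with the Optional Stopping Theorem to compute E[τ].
E[τ] = 7920

M_n = X_n^2 − n is a martingale (since E[X_{n+1}^2 | F_n] = X_n^2 + 1). By OST (τ has finite mean in a bounded region), E[M_τ] = E[M_0] = X_0^2 − 0 = 55^2 = 3025. Also E[M_τ] = E[X_τ^2] − E[τ]. The walk exits at 0 or 199, with P(hit 199 first) = 55/199, so E[X_τ^2] = 199^2 · 55/199 + 0 = 10945. Thus E[τ] = E[X_τ^2] − E[M_τ] = 10945 − 3025 = 7920 = 55(199 − 55) = 7920.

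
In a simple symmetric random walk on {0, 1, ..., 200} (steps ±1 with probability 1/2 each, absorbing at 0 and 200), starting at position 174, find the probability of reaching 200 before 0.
P(hit 200 before 0) = 174/200 = 87/100

Let u_k = P(hit 200 before 0 | start at k). Then u_0 = 0, u_200 = 1, and u_k = u_{k-1}/2 + u_{k+1}/2 for 1 ≤ k ≤ 199. This harmonic recurrence is solved by u_k = k/200, giving u_174 = 174/200 = 87/100.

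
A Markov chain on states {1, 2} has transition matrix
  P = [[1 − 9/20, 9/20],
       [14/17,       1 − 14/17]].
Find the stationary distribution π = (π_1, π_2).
π_1 = 280/433, π_2 = 153/433

Solve πP = π with π_1 + π_2 = 1. From πP = π: π_1 · (1 − 9/20) + π_2 · 14/17 = π_1 ⇒ π_2 · 14/17 = π_1 · 9/20 ⇒ π_2/π_1 = (9/20)/(14/17) = 153/280. Together with π_1 + π_2 = 1:
  π_1 = (14/17)/(9/20 + 14/17) = (14/17)/(433/340) = 280/433,
  π_2 = (9/20)/(9/20 + 14/17) = (9/20)/(433/340) = 153/433.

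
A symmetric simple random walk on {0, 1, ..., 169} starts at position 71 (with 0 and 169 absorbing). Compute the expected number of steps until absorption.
E[τ | X_0 = 71] = 6958

Let v_k = E[τ | X_0 = k]. Boundary: v_0 = v_169 = 0. Recurrence: v_k = 1 + (v_{k-1} + v_{k+1})/2 for 1 ≤ k ≤ 168. The particular solution to v_k − (v_{k-1} + v_{k+1})/2 = 1 is v_k = −k^2. Adding homogeneous solution A + B k and matching boundaries gives v_k = k (169 − k). Substituting k = 71: v_71 = 71 · 98 = 6958.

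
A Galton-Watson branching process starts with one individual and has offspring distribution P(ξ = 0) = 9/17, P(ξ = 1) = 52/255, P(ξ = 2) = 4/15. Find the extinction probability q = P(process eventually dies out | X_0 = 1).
q = 1

Mean offspring μ = 0·9/17 + 1·52/255 + 2·4/15 = 188/255 ≤ 1. For μ ≤ 1 with offspring not concentrated at 1, the Galton-Watson process goes extinct almost surely, so q = 1.
(Algebraic check: The pgf is f(s) = 9/17 + 52/255·s + 4/15·s². The extinction probability q is the smallest fixed point of f in [0, 1]. Setting s = f(s):
  4/15·s² + (52/255 − 1)·s + 9/17 = 0
  4/15·s² − (9/17 + 4/15)·s + 9/17 = 0
which factors as (s − 1)·(4/15·s − 9/17) = 0, giving roots s = 1 and s = (9/17)/(4/15) = 135/68. Since 135/68 ≥ 1, the smallest root in [0, 1] is s = 1.)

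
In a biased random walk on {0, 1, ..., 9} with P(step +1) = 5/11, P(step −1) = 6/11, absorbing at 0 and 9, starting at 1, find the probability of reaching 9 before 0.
P(hit 9 before 0) = (1 − (6/5)^1) / (1 − (6/5)^9) = 390625/8124571

Let u_k denote P(reach 9 before 0 | start at k). Boundary: u_0 = 0, u_9 = 1. Recurrence: u_k = 5/11·u_{k+1} + 6/11·u_{k-1} for 1 ≤ k ≤ 8. Try u_k = A + B·r^k with r = q/p = (6/11)/(5/11) = 6/5. Substitution satisfies the recurrence; boundary conditions give:
  u_k = (1 − r^k) / (1 − r^N) = (1 − (6/5)^1) / (1 − (6/5)^9) = 390625/8124571.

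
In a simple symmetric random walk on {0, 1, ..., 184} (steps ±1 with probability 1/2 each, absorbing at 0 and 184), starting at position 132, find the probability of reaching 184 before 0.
P(hit 184 before 0) = 132/184 = 33/46

Let u_k = P(hit 184 before 0 | start at k). Then u_0 = 0, u_184 = 1, and u_k = u_{k-1}/2 + u_{k+1}/2 for 1 ≤ k ≤ 183. This harmonic recurrence is solved by u_k = k/184, giving u_132 = 132/184 = 33/46.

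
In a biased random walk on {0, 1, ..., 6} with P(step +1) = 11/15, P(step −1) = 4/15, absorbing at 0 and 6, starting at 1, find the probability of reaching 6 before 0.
P(hit 6 before 0) = (1 − (4/11)^1) / (1 − (4/11)^6) = 161051/252495

Let u_k denote P(reach 6 before 0 | start at k). Boundary: u_0 = 0, u_6 = 1. Recurrence: u_k = 11/15·u_{k+1} + 4/15·u_{k-1} for 1 ≤ k ≤ 5. Try u_k = A + B·r^k with r = q/p = (4/15)/(11/15) = 4/11. Substitution satisfies the recurrence; boundary conditions give:
  u_k = (1 − r^k) / (1 − r^N) = (1 − (4/11)^1) / (1 − (4/11)^6) = 161051/252495.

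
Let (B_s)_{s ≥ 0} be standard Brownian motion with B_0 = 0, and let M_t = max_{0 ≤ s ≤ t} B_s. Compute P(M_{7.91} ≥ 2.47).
P(M_{7.91} ≥ 2.47) = 2·P(B_{7.91} ≥ 2.47) = 2(1 − Φ(2.47/√7.91)) ≈ 0.3798

By the reflection principle for Brownian motion, P(M_t ≥ a) = 2 · P(B_t ≥ a) for a ≥ 0. Since B_t ~ N(0, t), P(B_t ≥ 2.47) = 1 − Φ(2.47/√t) = 1 − Φ(2.47/√7.91) = 1 − Φ(0.8782). So
  P(M_{7.91} ≥ 2.47) = 2(1 − Φ(0.8782)) ≈ 0.3798.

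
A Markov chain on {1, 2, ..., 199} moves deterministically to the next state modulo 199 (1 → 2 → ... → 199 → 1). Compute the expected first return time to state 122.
E[T_122 | X_0 = 122] = 199

The chain cycles deterministically, so starting at state 122 it returns in exactly 199 steps. Equivalently, the stationary distribution is uniform π_j = 1/199 for every state j, so by Kac's formula E[T_122] = 1/π_122 = 199.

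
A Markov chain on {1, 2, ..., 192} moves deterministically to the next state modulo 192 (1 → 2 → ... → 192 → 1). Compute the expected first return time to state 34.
E[T_34 | X_0 = 34] = 192

The chain cycles deterministically, so starting at state 34 it returns in exactly 192 steps. Equivalently, the stationary distribution is uniform π_j = 1/192 for every state j, so by Kac's formula E[T_34] = 1/π_34 = 192.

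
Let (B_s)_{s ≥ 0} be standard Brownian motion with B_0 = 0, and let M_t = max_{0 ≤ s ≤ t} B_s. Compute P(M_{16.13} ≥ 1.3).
P(M_{16.13} ≥ 1.3) = 2·P(B_{16.13} ≥ 1.3) = 2(1 − Φ(1.3/√16.13)) ≈ 0.7462

By the reflection principle for Brownian motion, P(M_t ≥ a) = 2 · P(B_t ≥ a) for a ≥ 0. Since B_t ~ N(0, t), P(B_t ≥ 1.3) = 1 − Φ(1.3/√t) = 1 − Φ(1.3/√16.13) = 1 − Φ(0.3237). So
  P(M_{16.13} ≥ 1.3) = 2(1 − Φ(0.3237)) ≈ 0.7462.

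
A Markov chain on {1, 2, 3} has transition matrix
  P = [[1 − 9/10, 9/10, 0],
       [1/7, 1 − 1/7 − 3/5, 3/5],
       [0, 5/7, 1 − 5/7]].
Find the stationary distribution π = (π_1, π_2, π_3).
π = (125/1574, 1575/3148, 1323/3148)

This is a birth-death chain on three states, which satisfies detailed balance: π_1 · P_{12} = π_2 · P_{21} and π_2 · P_{23} = π_3 · P_{32}.
From π_1 · 9/10 = π_2 · 1/7: π_2/π_1 = (9/10)/(1/7) = 63/10.
From π_2 · 3/5 = π_3 · 5/7: π_3/π_2 = (3/5)/(5/7) = 21/25.
Take π_1 proportional to 1; then unnormalized π = (1, 63/10, 1323/250). Normalize by dividing by the sum 1574/125:
  π = (125/1574, 1575/3148, 1323/3148).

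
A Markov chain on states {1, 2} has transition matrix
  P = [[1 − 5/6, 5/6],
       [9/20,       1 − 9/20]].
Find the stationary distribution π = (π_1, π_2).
π_1 = 27/77, π_2 = 50/77

Solve πP = π with π_1 + π_2 = 1. From πP = π: π_1 · (1 − 5/6) + π_2 · 9/20 = π_1 ⇒ π_2 · 9/20 = π_1 · 5/6 ⇒ π_2/π_1 = (5/6)/(9/20) = 50/27. Together with π_1 + π_2 = 1:
  π_1 = (9/20)/(5/6 + 9/20) = (9/20)/(77/60) = 27/77,
  π_2 = (5/6)/(5/6 + 9/20) = (5/6)/(77/60) = 50/77.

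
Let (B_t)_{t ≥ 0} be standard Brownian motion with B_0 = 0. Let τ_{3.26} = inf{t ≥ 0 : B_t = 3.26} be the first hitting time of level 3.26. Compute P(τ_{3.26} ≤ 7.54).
P(τ_{3.26} ≤ 7.54) = 2(1 − Φ(3.26/√7.54)) = 2(1 − Φ(1.1872)) ≈ 0.2351

By the reflection principle for standard BM, P(τ_b ≤ t) = 2 · P(B_t ≥ b). Since B_t ~ N(0, t), P(B_t ≥ 3.26) = 1 − Φ(3.26/√t) = 1 − Φ(3.26/√7.54) = 1 − Φ(1.1872) ≈ 0.11757. Doubling: P(τ_{3.26} ≤ 7.54) ≈ 2 · 0.11757 = 0.23514 ≈ 0.2351.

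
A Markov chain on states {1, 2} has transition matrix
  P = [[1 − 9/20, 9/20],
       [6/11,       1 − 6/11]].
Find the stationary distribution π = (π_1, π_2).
π_1 = 40/73, π_2 = 33/73

Solve πP = π with π_1 + π_2 = 1. From πP = π: π_1 · (1 − 9/20) + π_2 · 6/11 = π_1 ⇒ π_2 · 6/11 = π_1 · 9/20 ⇒ π_2/π_1 = (9/20)/(6/11) = 33/40. Together with π_1 + π_2 = 1:
  π_1 = (6/11)/(9/20 + 6/11) = (6/11)/(219/220) = 40/73,
  π_2 = (9/20)/(9/20 + 6/11) = (9/20)/(219/220) = 33/73.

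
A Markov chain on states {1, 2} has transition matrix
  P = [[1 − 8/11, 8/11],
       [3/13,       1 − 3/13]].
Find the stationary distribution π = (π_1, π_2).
π_1 = 33/137, π_2 = 104/137

Solve πP = π with π_1 + π_2 = 1. From πP = π: π_1 · (1 − 8/11) + π_2 · 3/13 = π_1 ⇒ π_2 · 3/13 = π_1 · 8/11 ⇒ π_2/π_1 = (8/11)/(3/13) = 104/33. Together with π_1 + π_2 = 1:
  π_1 = (3/13)/(8/11 + 3/13) = (3/13)/(137/143) = 33/137,
  π_2 = (8/11)/(8/11 + 3/13) = (8/11)/(137/143) = 104/137.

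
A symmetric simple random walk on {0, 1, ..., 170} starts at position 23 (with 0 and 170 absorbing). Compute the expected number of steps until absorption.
E[τ | X_0 = 23] = 3381

Let v_k = E[τ | X_0 = k]. Boundary: v_0 = v_170 = 0. Recurrence: v_k = 1 + (v_{k-1} + v_{k+1})/2 for 1 ≤ k ≤ 169. The particular solution to v_k − (v_{k-1} + v_{k+1})/2 = 1 is v_k = −k^2. Adding homogeneous solution A + B k and matching boundaries gives v_k = k (170 − k). Substituting k = 23: v_23 = 23 · 147 = 3381.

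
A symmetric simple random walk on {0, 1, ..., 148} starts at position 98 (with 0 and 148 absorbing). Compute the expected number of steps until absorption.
E[τ | X_0 = 98] = 4900

Let v_k = E[τ | X_0 = k]. Boundary: v_0 = v_148 = 0. Recurrence: v_k = 1 + (v_{k-1} + v_{k+1})/2 for 1 ≤ k ≤ 147. The particular solution to v_k − (v_{k-1} + v_{k+1})/2 = 1 is v_k = −k^2. Adding homogeneous solution A + B k and matching boundaries gives v_k = k (148 − k). Substituting k = 98: v_98 = 98 · 50 = 4900.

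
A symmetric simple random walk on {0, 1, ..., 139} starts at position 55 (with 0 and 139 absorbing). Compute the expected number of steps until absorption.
E[τ | X_0 = 55] = 4620

Let v_k = E[τ | X_0 = k]. Boundary: v_0 = v_139 = 0. Recurrence: v_k = 1 + (v_{k-1} + v_{k+1})/2 for 1 ≤ k ≤ 138. The particular solution to v_k − (v_{k-1} + v_{k+1})/2 = 1 is v_k = −k^2. Adding homogeneous solution A + B k and matching boundaries gives v_k = k (139 − k). Substituting k = 55: v_55 = 55 · 84 = 4620.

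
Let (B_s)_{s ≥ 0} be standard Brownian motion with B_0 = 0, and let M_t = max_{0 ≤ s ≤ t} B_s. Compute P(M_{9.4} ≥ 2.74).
P(M_{9.4} ≥ 2.74) = 2·P(B_{9.4} ≥ 2.74) = 2(1 − Φ(2.74/√9.4)) ≈ 0.3715

By the reflection principle for Brownian motion, P(M_t ≥ a) = 2 · P(B_t ≥ a) for a ≥ 0. Since B_t ~ N(0, t), P(B_t ≥ 2.74) = 1 − Φ(2.74/√t) = 1 − Φ(2.74/√9.4) = 1 − Φ(0.8937). So
  P(M_{9.4} ≥ 2.74) = 2(1 − Φ(0.8937)) ≈ 0.3715.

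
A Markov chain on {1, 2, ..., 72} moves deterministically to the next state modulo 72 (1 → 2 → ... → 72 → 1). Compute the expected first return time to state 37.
E[T_37 | X_0 = 37] = 72

The chain cycles deterministically, so starting at state 37 it returns in exactly 72 steps. Equivalently, the stationary distribution is uniform π_j = 1/72 for every state j, so by Kac's formula E[T_37] = 1/π_37 = 72.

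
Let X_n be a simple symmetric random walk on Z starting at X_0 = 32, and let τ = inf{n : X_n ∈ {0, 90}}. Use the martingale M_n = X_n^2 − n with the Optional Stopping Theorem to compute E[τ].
E[τ] = 1856

M_n = X_n^2 − n is a martingale (since E[X_{n+1}^2 | F_n] = X_n^2 + 1). By OST (τ has finite mean in a bounded region), E[M_τ] = E[M_0] = X_0^2 − 0 = 32^2 = 1024. Also E[M_τ] = E[X_τ^2] − E[τ]. The walk exits at 0 or 90, with P(hit 90 first) = 32/90, so E[X_τ^2] = 90^2 · 32/90 + 0 = 2880. Thus E[τ] = E[X_τ^2] − E[M_τ] = 2880 − 1024 = 1856 = 32(90 − 32) = 1856.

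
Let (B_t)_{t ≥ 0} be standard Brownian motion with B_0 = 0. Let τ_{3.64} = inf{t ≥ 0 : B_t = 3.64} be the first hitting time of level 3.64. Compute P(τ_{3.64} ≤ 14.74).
P(τ_{3.64} ≤ 14.74) = 2(1 − Φ(3.64/√14.74)) = 2(1 − Φ(0.9481)) ≈ 0.3431

By the reflection principle for standard BM, P(τ_b ≤ t) = 2 · P(B_t ≥ b). Since B_t ~ N(0, t), P(B_t ≥ 3.64) = 1 − Φ(3.64/√t) = 1 − Φ(3.64/√14.74) = 1 − Φ(0.9481) ≈ 0.17154. Doubling: P(τ_{3.64} ≤ 14.74) ≈ 2 · 0.17154 = 0.34308 ≈ 0.3431.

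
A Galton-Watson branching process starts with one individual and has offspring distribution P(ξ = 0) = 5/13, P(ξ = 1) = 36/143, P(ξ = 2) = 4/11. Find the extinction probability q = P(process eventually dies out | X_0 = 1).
q = 1

Mean offspring μ = 0·5/13 + 1·36/143 + 2·4/11 = 140/143 ≤ 1. For μ ≤ 1 with offspring not concentrated at 1, the Galton-Watson process goes extinct almost surely, so q = 1.
(Algebraic check: The pgf is f(s) = 5/13 + 36/143·s + 4/11·s². The extinction probability q is the smallest fixed point of f in [0, 1]. Setting s = f(s):
  4/11·s² + (36/143 − 1)·s + 5/13 = 0
  4/11·s² − (5/13 + 4/11)·s + 5/13 = 0
which factors as (s − 1)·(4/11·s − 5/13) = 0, giving roots s = 1 and s = (5/13)/(4/11) = 55/52. Since 55/52 ≥ 1, the smallest root in [0, 1] is s = 1.)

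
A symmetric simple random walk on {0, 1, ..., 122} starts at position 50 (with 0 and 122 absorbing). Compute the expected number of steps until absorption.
E[τ | X_0 = 50] = 3600

Let v_k = E[τ | X_0 = k]. Boundary: v_0 = v_122 = 0. Recurrence: v_k = 1 + (v_{k-1} + v_{k+1})/2 for 1 ≤ k ≤ 121. The particular solution to v_k − (v_{k-1} + v_{k+1})/2 = 1 is v_k = −k^2. Adding homogeneous solution A + B k and matching boundaries gives v_k = k (122 − k). Substituting k = 50: v_50 = 50 · 72 = 3600.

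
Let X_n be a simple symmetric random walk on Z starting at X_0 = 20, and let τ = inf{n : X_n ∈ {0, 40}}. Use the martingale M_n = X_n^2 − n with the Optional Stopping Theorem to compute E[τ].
E[τ] = 400

M_n = X_n^2 − n is a martingale (since E[X_{n+1}^2 | F_n] = X_n^2 + 1). By OST (τ has finite mean in a bounded region), E[M_τ] = E[M_0] = X_0^2 − 0 = 20^2 = 400. Also E[M_τ] = E[X_τ^2] − E[τ]. The walk exits at 0 or 40, with P(hit 40 first) = 20/40, so E[X_τ^2] = 40^2 · 20/40 + 0 = 800. Thus E[τ] = E[X_τ^2] − E[M_τ] = 800 − 400 = 400 = 20(40 − 20) = 400.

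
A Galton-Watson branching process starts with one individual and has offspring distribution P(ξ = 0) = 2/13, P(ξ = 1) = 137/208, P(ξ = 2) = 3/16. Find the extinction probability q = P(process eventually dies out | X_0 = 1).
q = 32/39

The pgf is f(s) = 2/13 + 137/208·s + 3/16·s². The extinction probability q is the smallest fixed point of f in [0, 1]. Setting s = f(s):
  3/16·s² + (137/208 − 1)·s + 2/13 = 0
  3/16·s² − (2/13 + 3/16)·s + 2/13 = 0
which factors as (s − 1)·(3/16·s − 2/13) = 0, giving roots s = 1 and s = (2/13)/(3/16) = 32/39.
Mean offspring μ = 137/208 + 2·3/16 = 215/208 > 1 (supercritical), so q < 1. The extinction probability is the smaller root: q = (2/13)/(3/16) = 32/39.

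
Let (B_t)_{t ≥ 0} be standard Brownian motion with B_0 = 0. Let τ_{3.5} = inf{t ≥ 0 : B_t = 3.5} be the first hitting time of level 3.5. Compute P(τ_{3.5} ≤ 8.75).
P(τ_{3.5} ≤ 8.75) = 2(1 − Φ(3.5/√8.75)) = 2(1 − Φ(1.1832)) ≈ 0.2367

By the reflection principle for standard BM, P(τ_b ≤ t) = 2 · P(B_t ≥ b). Since B_t ~ N(0, t), P(B_t ≥ 3.5) = 1 − Φ(3.5/√t) = 1 − Φ(3.5/√8.75) = 1 − Φ(1.1832) ≈ 0.11836. Doubling: P(τ_{3.5} ≤ 8.75) ≈ 2 · 0.11836 = 0.23672 ≈ 0.2367.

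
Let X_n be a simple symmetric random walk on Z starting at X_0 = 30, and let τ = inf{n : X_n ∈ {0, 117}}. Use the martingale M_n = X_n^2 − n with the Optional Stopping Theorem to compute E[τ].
E[τ] = 2610

M_n = X_n^2 − n is a martingale (since E[X_{n+1}^2 | F_n] = X_n^2 + 1). By OST (τ has finite mean in a bounded region), E[M_τ] = E[M_0] = X_0^2 − 0 = 30^2 = 900. Also E[M_τ] = E[X_τ^2] − E[τ]. The walk exits at 0 or 117, with P(hit 117 first) = 30/117, so E[X_τ^2] = 117^2 · 30/117 + 0 = 3510. Thus E[τ] = E[X_τ^2] − E[M_τ] = 3510 − 900 = 2610 = 30(117 − 30) = 2610.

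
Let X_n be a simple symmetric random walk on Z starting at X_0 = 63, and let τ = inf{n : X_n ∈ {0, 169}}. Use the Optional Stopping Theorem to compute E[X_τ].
E[X_τ] = 63

X_n is a martingale and τ is a bounded-mean stopping time (indeed τ is finite a.s. with bounded expectation since the walk is in a bounded region). By the OST, E[X_τ] = E[X_0] = 63. Equivalently: E[X_τ] = 169 · P(hit 169 first) + 0 · P(hit 0 first) = 169 · (63/169) = 63.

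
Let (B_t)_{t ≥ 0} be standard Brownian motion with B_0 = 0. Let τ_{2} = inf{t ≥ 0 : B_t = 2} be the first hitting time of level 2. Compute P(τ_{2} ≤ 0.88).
P(τ_{2} ≤ 0.88) = 2(1 − Φ(2/√0.88)) = 2(1 − Φ(2.1320)) ≈ 0.0330

By the reflection principle for standard BM, P(τ_b ≤ t) = 2 · P(B_t ≥ b). Since B_t ~ N(0, t), P(B_t ≥ 2) = 1 − Φ(2/√t) = 1 − Φ(2/√0.88) = 1 − Φ(2.1320) ≈ 0.01650. Doubling: P(τ_{2} ≤ 0.88) ≈ 2 · 0.01650 = 0.03300 ≈ 0.0330.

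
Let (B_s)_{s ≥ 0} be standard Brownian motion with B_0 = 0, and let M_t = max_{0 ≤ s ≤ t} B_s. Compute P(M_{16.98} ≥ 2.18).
P(M_{16.98} ≥ 2.18) = 2·P(B_{16.98} ≥ 2.18) = 2(1 − Φ(2.18/√16.98)) ≈ 0.5968

By the reflection principle for Brownian motion, P(M_t ≥ a) = 2 · P(B_t ≥ a) for a ≥ 0. Since B_t ~ N(0, t), P(B_t ≥ 2.18) = 1 − Φ(2.18/√t) = 1 − Φ(2.18/√16.98) = 1 − Φ(0.5290). So
  P(M_{16.98} ≥ 2.18) = 2(1 − Φ(0.5290)) ≈ 0.5968.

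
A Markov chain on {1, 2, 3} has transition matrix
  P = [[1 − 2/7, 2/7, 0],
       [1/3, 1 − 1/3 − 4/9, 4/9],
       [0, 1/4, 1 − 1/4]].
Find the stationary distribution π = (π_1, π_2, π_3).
π = (21/71, 18/71, 32/71)

This is a birth-death chain on three states, which satisfies detailed balance: π_1 · P_{12} = π_2 · P_{21} and π_2 · P_{23} = π_3 · P_{32}.
From π_1 · 2/7 = π_2 · 1/3: π_2/π_1 = (2/7)/(1/3) = 6/7.
From π_2 · 4/9 = π_3 · 1/4: π_3/π_2 = (4/9)/(1/4) = 16/9.
Take π_1 proportional to 1; then unnormalized π = (1, 6/7, 32/21). Normalize by dividing by the sum 71/21:
  π = (21/71, 18/71, 32/71).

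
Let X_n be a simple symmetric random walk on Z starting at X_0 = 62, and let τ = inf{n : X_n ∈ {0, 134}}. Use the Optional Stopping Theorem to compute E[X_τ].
E[X_τ] = 62

X_n is a martingale and τ is a bounded-mean stopping time (indeed τ is finite a.s. with bounded expectation since the walk is in a bounded region). By the OST, E[X_τ] = E[X_0] = 62. Equivalently: E[X_τ] = 134 · P(hit 134 first) + 0 · P(hit 0 first) = 134 · (62/134) = 62.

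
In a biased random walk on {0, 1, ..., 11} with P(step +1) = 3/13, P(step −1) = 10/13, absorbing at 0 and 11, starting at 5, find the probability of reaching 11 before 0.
P(hit 11 before 0) = (1 − (10/3)^5) / (1 − (10/3)^11) = 10388979/14285688979

Let u_k denote P(reach 11 before 0 | start at k). Boundary: u_0 = 0, u_11 = 1. Recurrence: u_k = 3/13·u_{k+1} + 10/13·u_{k-1} for 1 ≤ k ≤ 10. Try u_k = A + B·r^k with r = q/p = (10/13)/(3/13) = 10/3. Substitution satisfies the recurrence; boundary conditions give:
  u_k = (1 − r^k) / (1 − r^N) = (1 − (10/3)^5) / (1 − (10/3)^11) = 10388979/14285688979.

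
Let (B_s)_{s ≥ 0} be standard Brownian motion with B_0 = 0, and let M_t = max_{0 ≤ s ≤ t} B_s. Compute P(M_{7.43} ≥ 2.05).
P(M_{7.43} ≥ 2.05) = 2·P(B_{7.43} ≥ 2.05) = 2(1 − Φ(2.05/√7.43)) ≈ 0.4520

By the reflection principle for Brownian motion, P(M_t ≥ a) = 2 · P(B_t ≥ a) for a ≥ 0. Since B_t ~ N(0, t), P(B_t ≥ 2.05) = 1 − Φ(2.05/√t) = 1 − Φ(2.05/√7.43) = 1 − Φ(0.7521). So
  P(M_{7.43} ≥ 2.05) = 2(1 − Φ(0.7521)) ≈ 0.4520.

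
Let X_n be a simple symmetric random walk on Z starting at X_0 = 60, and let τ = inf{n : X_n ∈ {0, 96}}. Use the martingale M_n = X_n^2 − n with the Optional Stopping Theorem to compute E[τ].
E[τ] = 2160

M_n = X_n^2 − n is a martingale (since E[X_{n+1}^2 | F_n] = X_n^2 + 1). By OST (τ has finite mean in a bounded region), E[M_τ] = E[M_0] = X_0^2 − 0 = 60^2 = 3600. Also E[M_τ] = E[X_τ^2] − E[τ]. The walk exits at 0 or 96, with P(hit 96 first) = 60/96, so E[X_τ^2] = 96^2 · 60/96 + 0 = 5760. Thus E[τ] = E[X_τ^2] − E[M_τ] = 5760 − 3600 = 2160 = 60(96 − 60) = 2160.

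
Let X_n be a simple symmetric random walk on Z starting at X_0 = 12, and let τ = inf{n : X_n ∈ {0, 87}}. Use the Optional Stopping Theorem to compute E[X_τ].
E[X_τ] = 12

X_n is a martingale and τ is a bounded-mean stopping time (indeed τ is finite a.s. with bounded expectation since the walk is in a bounded region). By the OST, E[X_τ] = E[X_0] = 12. Equivalently: E[X_τ] = 87 · P(hit 87 first) + 0 · P(hit 0 first) = 87 · (12/87) = 12.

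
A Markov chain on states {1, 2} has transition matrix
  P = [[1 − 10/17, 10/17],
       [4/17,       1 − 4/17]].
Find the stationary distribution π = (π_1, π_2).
π_1 = 2/7, π_2 = 5/7

Solve πP = π with π_1 + π_2 = 1. From πP = π: π_1 · (1 − 10/17) + π_2 · 4/17 = π_1 ⇒ π_2 · 4/17 = π_1 · 10/17 ⇒ π_2/π_1 = (10/17)/(4/17) = 5/2. Together with π_1 + π_2 = 1:
  π_1 = (4/17)/(10/17 + 4/17) = (4/17)/(14/17) = 2/7,
  π_2 = (10/17)/(10/17 + 4/17) = (10/17)/(14/17) = 5/7.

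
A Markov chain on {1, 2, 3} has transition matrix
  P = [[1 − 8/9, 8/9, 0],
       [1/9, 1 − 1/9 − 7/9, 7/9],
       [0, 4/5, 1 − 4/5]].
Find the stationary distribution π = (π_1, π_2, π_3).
π = (9/151, 72/151, 70/151)

This is a birth-death chain on three states, which satisfies detailed balance: π_1 · P_{12} = π_2 · P_{21} and π_2 · P_{23} = π_3 · P_{32}.
From π_1 · 8/9 = π_2 · 1/9: π_2/π_1 = (8/9)/(1/9) = 8.
From π_2 · 7/9 = π_3 · 4/5: π_3/π_2 = (7/9)/(4/5) = 35/36.
Take π_1 proportional to 1; then unnormalized π = (1, 8, 70/9). Normalize by dividing by the sum 151/9:
  π = (9/151, 72/151, 70/151).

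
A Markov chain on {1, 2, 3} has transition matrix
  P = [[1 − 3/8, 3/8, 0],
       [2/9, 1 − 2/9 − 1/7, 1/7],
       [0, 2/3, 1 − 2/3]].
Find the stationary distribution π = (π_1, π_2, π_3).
π = (224/683, 378/683, 81/683)

This is a birth-death chain on three states, which satisfies detailed balance: π_1 · P_{12} = π_2 · P_{21} and π_2 · P_{23} = π_3 · P_{32}.
From π_1 · 3/8 = π_2 · 2/9: π_2/π_1 = (3/8)/(2/9) = 27/16.
From π_2 · 1/7 = π_3 · 2/3: π_3/π_2 = (1/7)/(2/3) = 3/14.
Take π_1 proportional to 1; then unnormalized π = (1, 27/16, 81/224). Normalize by dividing by the sum 683/224:
  π = (224/683, 378/683, 81/683).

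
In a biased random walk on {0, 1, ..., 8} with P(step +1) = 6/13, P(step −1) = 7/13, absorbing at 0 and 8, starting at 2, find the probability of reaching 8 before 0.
P(hit 8 before 0) = (1 − (7/6)^2) / (1 − (7/6)^8) = 46656/314245

Let u_k denote P(reach 8 before 0 | start at k). Boundary: u_0 = 0, u_8 = 1. Recurrence: u_k = 6/13·u_{k+1} + 7/13·u_{k-1} for 1 ≤ k ≤ 7. Try u_k = A + B·r^k with r = q/p = (7/13)/(6/13) = 7/6. Substitution satisfies the recurrence; boundary conditions give:
  u_k = (1 − r^k) / (1 − r^N) = (1 − (7/6)^2) / (1 − (7/6)^8) = 46656/314245.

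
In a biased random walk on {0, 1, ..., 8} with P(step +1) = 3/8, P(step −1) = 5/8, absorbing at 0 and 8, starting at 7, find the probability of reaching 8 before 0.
P(hit 8 before 0) = (1 − (5/3)^7) / (1 − (5/3)^8) = 113907/192032

Let u_k denote P(reach 8 before 0 | start at k). Boundary: u_0 = 0, u_8 = 1. Recurrence: u_k = 3/8·u_{k+1} + 5/8·u_{k-1} for 1 ≤ k ≤ 7. Try u_k = A + B·r^k with r = q/p = (5/8)/(3/8) = 5/3. Substitution satisfies the recurrence; boundary conditions give:
  u_k = (1 − r^k) / (1 − r^N) = (1 − (5/3)^7) / (1 − (5/3)^8) = 113907/192032.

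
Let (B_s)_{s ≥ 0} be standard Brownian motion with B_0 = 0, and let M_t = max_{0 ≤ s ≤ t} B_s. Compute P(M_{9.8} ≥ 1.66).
P(M_{9.8} ≥ 1.66) = 2·P(B_{9.8} ≥ 1.66) = 2(1 − Φ(1.66/√9.8)) ≈ 0.5959

By the reflection principle for Brownian motion, P(M_t ≥ a) = 2 · P(B_t ≥ a) for a ≥ 0. Since B_t ~ N(0, t), P(B_t ≥ 1.66) = 1 − Φ(1.66/√t) = 1 − Φ(1.66/√9.8) = 1 − Φ(0.5303). So
  P(M_{9.8} ≥ 1.66) = 2(1 − Φ(0.5303)) ≈ 0.5959.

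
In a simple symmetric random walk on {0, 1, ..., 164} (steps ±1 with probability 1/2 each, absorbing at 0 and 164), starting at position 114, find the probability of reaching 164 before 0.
P(hit 164 before 0) = 114/164 = 57/82

Let u_k = P(hit 164 before 0 | start at k). Then u_0 = 0, u_164 = 1, and u_k = u_{k-1}/2 + u_{k+1}/2 for 1 ≤ k ≤ 163. This harmonic recurrence is solved by u_k = k/164, giving u_114 = 114/164 = 57/82.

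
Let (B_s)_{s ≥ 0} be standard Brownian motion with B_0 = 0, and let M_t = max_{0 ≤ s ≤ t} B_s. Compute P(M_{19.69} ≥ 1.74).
P(M_{19.69} ≥ 1.74) = 2·P(B_{19.69} ≥ 1.74) = 2(1 − Φ(1.74/√19.69)) ≈ 0.6950

By the reflection principle for Brownian motion, P(M_t ≥ a) = 2 · P(B_t ≥ a) for a ≥ 0. Since B_t ~ N(0, t), P(B_t ≥ 1.74) = 1 − Φ(1.74/√t) = 1 − Φ(1.74/√19.69) = 1 − Φ(0.3921). So
  P(M_{19.69} ≥ 1.74) = 2(1 − Φ(0.3921)) ≈ 0.6950.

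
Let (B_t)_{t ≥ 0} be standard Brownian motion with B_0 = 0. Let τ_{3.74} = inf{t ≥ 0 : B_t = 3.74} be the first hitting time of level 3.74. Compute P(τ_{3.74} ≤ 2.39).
P(τ_{3.74} ≤ 2.39) = 2(1 − Φ(3.74/√2.39)) = 2(1 − Φ(2.4192)) ≈ 0.0156

By the reflection principle for standard BM, P(τ_b ≤ t) = 2 · P(B_t ≥ b). Since B_t ~ N(0, t), P(B_t ≥ 3.74) = 1 − Φ(3.74/√t) = 1 − Φ(3.74/√2.39) = 1 − Φ(2.4192) ≈ 0.00778. Doubling: P(τ_{3.74} ≤ 2.39) ≈ 2 · 0.00778 = 0.01556 ≈ 0.0156.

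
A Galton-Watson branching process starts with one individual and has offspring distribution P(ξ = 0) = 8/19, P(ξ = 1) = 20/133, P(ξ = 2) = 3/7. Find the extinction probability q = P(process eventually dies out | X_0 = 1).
q = 56/57

The pgf is f(s) = 8/19 + 20/133·s + 3/7·s². The extinction probability q is the smallest fixed point of f in [0, 1]. Setting s = f(s):
  3/7·s² + (20/133 − 1)·s + 8/19 = 0
  3/7·s² − (8/19 + 3/7)·s + 8/19 = 0
which factors as (s − 1)·(3/7·s − 8/19) = 0, giving roots s = 1 and s = (8/19)/(3/7) = 56/57.
Mean offspring μ = 20/133 + 2·3/7 = 134/133 > 1 (supercritical), so q < 1. The extinction probability is the smaller root: q = (8/19)/(3/7) = 56/57.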